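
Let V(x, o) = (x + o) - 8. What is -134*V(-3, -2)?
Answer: 1742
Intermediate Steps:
V(x, o) = -8 + o + x (V(x, o) = (o + x) - 8 = -8 + o + x)
-134*V(-3, -2) = -134*(-8 - 2 - 3) = -134*(-13) = 1742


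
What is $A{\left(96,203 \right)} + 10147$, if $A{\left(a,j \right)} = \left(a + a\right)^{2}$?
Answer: $47011$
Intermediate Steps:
$A{\left(a,j \right)} = 4 a^{2}$ ($A{\left(a,j \right)} = \left(2 a\right)^{2} = 4 a^{2}$)
$A{\left(96,203 \right)} + 10147 = 4 \cdot 96^{2} + 10147 = 4 \cdot 9216 + 10147 = 36864 + 10147 = 47011$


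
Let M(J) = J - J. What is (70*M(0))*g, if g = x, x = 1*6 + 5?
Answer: 0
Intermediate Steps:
M(J) = 0
x = 11 (x = 6 + 5 = 11)
g = 11
(70*M(0))*g = (70*0)*11 = 0*11 = 0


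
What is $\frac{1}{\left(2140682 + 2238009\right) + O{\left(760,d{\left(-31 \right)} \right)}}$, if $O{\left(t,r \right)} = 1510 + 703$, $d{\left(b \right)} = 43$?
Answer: $\frac{1}{4380904} \approx 2.2826 \cdot 10^{-7}$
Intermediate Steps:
$O{\left(t,r \right)} = 2213$
$\frac{1}{\left(2140682 + 2238009\right) + O{\left(760,d{\left(-31 \right)} \right)}} = \frac{1}{\left(2140682 + 2238009\right) + 2213} = \frac{1}{4378691 + 2213} = \frac{1}{4380904}$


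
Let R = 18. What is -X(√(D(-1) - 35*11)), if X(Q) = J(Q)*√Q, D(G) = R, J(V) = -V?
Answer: I*367^(¾)*√I ≈ -59.29 + 59.29*I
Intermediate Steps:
D(G) = 18
X(Q) = -Q^(3/2) (X(Q) = (-Q)*√Q = -Q^(3/2))
-X(√(D(-1) - 35*11)) = -(-1)*(√(18 - 35*11))^(3/2) = -(-1)*(√(18 - 385))^(3/2) = -(-1)*(√(-367))^(3/2) = -(-1)*(I*√367)^(3/2) = -(-1)*367^(¾)*I^(3/2) = 367^(¾)*I^(3/2)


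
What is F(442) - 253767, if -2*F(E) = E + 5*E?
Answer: -255093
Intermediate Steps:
F(E) = -3*E (F(E) = -(E + 5*E)/2 = -3*E)
F(442) - 253767 = -3*442 - 253767 = -1326 - 253767 = -255093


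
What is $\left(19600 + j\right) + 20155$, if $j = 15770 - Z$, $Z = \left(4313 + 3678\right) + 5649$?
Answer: $41885$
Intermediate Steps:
$Z = 13640$ ($Z = 7991 + 5649 = 13640$)
$j = 2130$ ($j = 15770 - 13640 = 2130$)
$\left(19600 + j\right) + 20155 = \left(19600 + 2130\right) + 20155 = 21730 + 20155 = 41885$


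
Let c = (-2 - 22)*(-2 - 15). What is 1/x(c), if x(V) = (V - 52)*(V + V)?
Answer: 1/290496 ≈ 3.4424e-6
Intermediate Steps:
c = 408 (c = -24*(-17) = 408)
x(V) = 2*V*(-52 + V) (x(V) = (-52 + V)*(2*V) = 2*V*(-52 + V))
1/x(c) = 1/(2*408*(-52 + 408)) = 1/(2*408*356) = 1/290496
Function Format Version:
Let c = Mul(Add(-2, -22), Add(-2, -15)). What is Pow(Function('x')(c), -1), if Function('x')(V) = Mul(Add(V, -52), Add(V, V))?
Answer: Rational(1, 290496) ≈ 3.4424e-6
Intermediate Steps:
c = 408 (c = Mul(-24, -17) = 408)
Function('x')(V) = Mul(2, V, Add(-52, V)) (Function('x')(V) = Mul(Add(-52, V), Mul(2, V)) = Mul(2, V, Add(-52, V)))
Pow(Function('x')(c), -1) = Pow(Mul(2, 408, Add(-52, 408)), -1) = Pow(Mul(2, 408, 356), -1) = Pow(290496, -1) = Rational(1, 290496)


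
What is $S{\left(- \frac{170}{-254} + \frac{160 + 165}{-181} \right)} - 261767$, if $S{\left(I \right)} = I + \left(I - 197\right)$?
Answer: $- \frac{6021818248}{22987} \approx -2.6197 \cdot 10^{5}$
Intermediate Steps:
$S{\left(I \right)} = -197 + 2 I$ ($S{\left(I \right)} = I + \left(-197 + I\right) = -197 + 2 I$)
$S{\left(- \frac{170}{-254} + \frac{160 + 165}{-181} \right)} - 261767 = \left(-197 + 2 \left(- \frac{170}{-254} + \frac{160 + 165}{-181}\right)\right) - 261767 = \left(-197 + 2 \left(\left(-170\right) \left(- \frac{1}{254}\right) + 325 \left(- \frac{1}{181}\right)\right)\right) - 261767 = \left(-197 + 2 \left(\frac{85}{127} - \frac{325}{181}\right)\right) - 261767 = \left(-197 + 2 \left(- \frac{25890}{22987}\right)\right) - 261767 = \left(-197 - \frac{51780}{22987}\right) - 261767 = - \frac{4580219}{22987} - 261767 = - \frac{6021818248}{22987}$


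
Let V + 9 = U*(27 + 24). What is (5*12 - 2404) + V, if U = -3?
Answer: -2506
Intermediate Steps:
V = -162 (V = -9 - 3*(27 + 24) = -9 - 3*51 = -9 - 153 = -162)
(5*12 - 2404) + V = (5*12 - 2404) - 162 = (60 - 2404) - 162 = -2344 - 162 = -2506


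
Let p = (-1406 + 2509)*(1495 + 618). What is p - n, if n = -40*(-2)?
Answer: 2330559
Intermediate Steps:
n = 80
p = 2330639 (p = 1103*2113 = 2330639)
p - n = 2330639 - 1*80 = 2330639 - 80 = 2330559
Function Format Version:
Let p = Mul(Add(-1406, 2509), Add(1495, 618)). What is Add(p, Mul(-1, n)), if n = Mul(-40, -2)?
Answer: 2330559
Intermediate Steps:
n = 80
p = 2330639 (p = Mul(1103, 2113) = 2330639)
Add(p, Mul(-1, n)) = Add(2330639, Mul(-1, 80)) = Add(2330639, -80) = 2330559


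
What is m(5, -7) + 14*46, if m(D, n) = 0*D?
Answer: 644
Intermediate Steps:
m(D, n) = 0
m(5, -7) + 14*46 = 0 + 14*46 = 0 + 644 = 644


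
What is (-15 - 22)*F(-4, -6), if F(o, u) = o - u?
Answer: -74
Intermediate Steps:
(-15 - 22)*F(-4, -6) = (-15 - 22)*(-4 - 1*(-6)) = -37*(-4 + 6) = -37*2 = -74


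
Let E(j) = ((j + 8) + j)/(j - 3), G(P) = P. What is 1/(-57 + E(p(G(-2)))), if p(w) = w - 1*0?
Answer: -5/289 ≈ -0.017301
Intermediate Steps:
p(w) = w (p(w) = w + 0 = w)
E(j) = (8 + 2*j)/(-3 + j) (E(j) = ((8 + j) + j)/(-3 + j) = (8 + 2*j)/(-3 + j))
1/(-57 + E(p(G(-2)))) = 1/(-57 + 2*(4 - 2)/(-3 - 2)) = 1/(-57 + 2*2/(-5)) = 1/(-57 + 2*(-⅕)*2) = 1/(-57 - ⅘) = 1/(-289/5) = -5/289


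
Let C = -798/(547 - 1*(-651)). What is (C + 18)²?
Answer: 107806689/358801 ≈ 300.46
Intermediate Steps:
C = -399/599 (C = -798/(547 + 651) = -798/1198 = -798*1/1198 = -399/599 ≈ -0.66611)
(C + 18)² = (-399/599 + 18)² = (10383/599)² = 107806689/358801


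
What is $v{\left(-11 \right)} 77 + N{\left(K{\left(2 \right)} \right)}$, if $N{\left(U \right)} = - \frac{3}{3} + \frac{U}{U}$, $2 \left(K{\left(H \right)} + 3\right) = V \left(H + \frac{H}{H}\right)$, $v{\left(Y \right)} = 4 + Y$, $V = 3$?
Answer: $-539$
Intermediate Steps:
$K{\left(H \right)} = - \frac{3}{2} + \frac{3 H}{2}$ ($K{\left(H \right)} = -3 + \frac{3 \left(H + \frac{H}{H}\right)}{2} = -3 + \frac{3 \left(H + 1\right)}{2} = -3 + \frac{3 \left(1 + H\right)}{2} = -3 + \frac{3 + 3 H}{2} = -3 + \left(\frac{3}{2} + \frac{3 H}{2}\right) = - \frac{3}{2} + \frac{3 H}{2}$)
$N{\left(U \right)} = 0$ ($N{\left(U \right)} = \left(-3\right) \frac{1}{3} + 1 = -1 + 1 = 0$)
$v{\left(-11 \right)} 77 + N{\left(K{\left(2 \right)} \right)} = \left(4 - 11\right) 77 + 0 = \left(-7\right) 77 + 0 = -539 + 0 = -539$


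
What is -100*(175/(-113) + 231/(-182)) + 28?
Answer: 455082/1469 ≈ 309.79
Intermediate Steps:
-100*(175/(-113) + 231/(-182)) + 28 = -100*(175*(-1/113) + 231*(-1/182)) + 28 = -100*(-175/113 - 33/26) + 28 = -100*(-8279/2938) + 28 = 413950/1469 + 28 = 455082/1469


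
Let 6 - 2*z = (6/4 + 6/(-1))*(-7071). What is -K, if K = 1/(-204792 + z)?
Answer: 4/882795 ≈ 4.5311e-6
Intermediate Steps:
z = -63627/4 (z = 3 - (6/4 + 6/(-1))*(-7071)/2 = 3 - (6*(¼) + 6*(-1))*(-7071)/2 = 3 - (3/2 - 6)*(-7071)/2 = 3 - (-9)*(-7071)/4 = 3 - ½*63639/2 = 3 - 63639/4 = -63627/4 ≈ -15907.)
K = -4/882795 (K = 1/(-204792 - 63627/4) = 1/(-882795/4) = -4/882795 ≈ -4.5311e-6)
-K = -1*(-4/882795) = 4/882795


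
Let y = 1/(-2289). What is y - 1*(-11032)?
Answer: 25252247/2289 ≈ 11032.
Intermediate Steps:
y = -1/2289 ≈ -0.00043687
y - 1*(-11032) = -1/2289 - 1*(-11032) = -1/2289 + 11032 = 25252247/2289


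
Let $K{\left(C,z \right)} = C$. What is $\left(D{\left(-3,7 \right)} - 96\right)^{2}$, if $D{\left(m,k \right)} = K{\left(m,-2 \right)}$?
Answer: $9801$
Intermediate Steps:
$D{\left(m,k \right)} = m$
$\left(D{\left(-3,7 \right)} - 96\right)^{2} = \left(-3 - 96\right)^{2} = \left(-99\right)^{2} = 9801$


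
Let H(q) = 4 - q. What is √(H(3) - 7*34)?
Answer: I*√237 ≈ 15.395*I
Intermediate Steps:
√(H(3) - 7*34) = √((4 - 1*3) - 7*34) = √((4 - 3) - 238) = √(1 - 238) = √(-237) = I*√237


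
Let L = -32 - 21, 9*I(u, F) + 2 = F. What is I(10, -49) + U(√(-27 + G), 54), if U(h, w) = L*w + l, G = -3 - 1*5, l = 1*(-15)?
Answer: -8648/3 ≈ -2882.7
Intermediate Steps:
I(u, F) = -2/9 + F/9
L = -53
l = -15
G = -8 (G = -3 - 5 = -8)
U(h, w) = -15 - 53*w (U(h, w) = -53*w - 15 = -15 - 53*w)
I(10, -49) + U(√(-27 + G), 54) = (-2/9 + (⅑)*(-49)) + (-15 - 53*54) = (-2/9 - 49/9) + (-15 - 2862) = -17/3 - 2877 = -8648/3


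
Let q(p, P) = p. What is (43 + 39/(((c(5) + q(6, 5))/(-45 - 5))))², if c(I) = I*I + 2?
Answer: 31329/121 ≈ 258.92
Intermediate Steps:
c(I) = 2 + I² (c(I) = I² + 2 = 2 + I²)
(43 + 39/(((c(5) + q(6, 5))/(-45 - 5))))² = (43 + 39/((((2 + 5²) + 6)/(-45 - 5))))² = (43 + 39/((((2 + 25) + 6)/(-50))))² = (43 + 39/(((27 + 6)*(-1/50))))² = (43 + 39/((33*(-1/50))))² = (43 + 39/(-33/50))² = (43 + 39*(-50/33))² = (43 - 650/11)² = (-177/11)² = 31329/121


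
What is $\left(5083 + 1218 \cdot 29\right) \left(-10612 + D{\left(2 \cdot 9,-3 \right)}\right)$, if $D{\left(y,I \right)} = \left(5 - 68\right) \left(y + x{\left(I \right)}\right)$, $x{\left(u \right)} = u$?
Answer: $-466960585$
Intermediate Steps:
$D{\left(y,I \right)} = - 63 I - 63 y$ ($D{\left(y,I \right)} = \left(5 - 68\right) \left(y + I\right) = - 63 \left(I + y\right) = - 63 I - 63 y$)
$\left(5083 + 1218 \cdot 29\right) \left(-10612 + D{\left(2 \cdot 9,-3 \right)}\right) = \left(5083 + 1218 \cdot 29\right) \left(-10612 - \left(-189 + 63 \cdot 2 \cdot 9\right)\right) = \left(5083 + 35322\right) \left(-10612 + \left(189 - 1134\right)\right) = 40405 \left(-10612 + \left(189 - 1134\right)\right) = 40405 \left(-10612 - 945\right) = 40405 \left(-11557\right) = -466960585$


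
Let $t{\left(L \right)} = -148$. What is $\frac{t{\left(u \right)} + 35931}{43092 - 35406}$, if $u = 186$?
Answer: $\frac{35783}{7686} \approx 4.6556$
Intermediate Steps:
$\frac{t{\left(u \right)} + 35931}{43092 - 35406} = \frac{-148 + 35931}{43092 - 35406} = \frac{35783}{7686}$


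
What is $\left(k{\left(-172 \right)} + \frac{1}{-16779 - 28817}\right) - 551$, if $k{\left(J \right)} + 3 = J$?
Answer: $- \frac{33102697}{45596} \approx -726.0$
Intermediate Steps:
$k{\left(J \right)} = -3 + J$
$\left(k{\left(-172 \right)} + \frac{1}{-16779 - 28817}\right) - 551 = \left(\left(-3 - 172\right) + \frac{1}{-16779 - 28817}\right) - 551 = \left(-175 + \frac{1}{-45596}\right) - 551 = \left(-175 - \frac{1}{45596}\right) - 551 = - \frac{7979301}{45596} - 551 = - \frac{33102697}{45596}$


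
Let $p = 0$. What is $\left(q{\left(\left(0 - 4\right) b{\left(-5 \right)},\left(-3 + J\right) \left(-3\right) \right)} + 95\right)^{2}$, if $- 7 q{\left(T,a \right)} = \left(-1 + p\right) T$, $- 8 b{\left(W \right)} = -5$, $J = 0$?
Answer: $\frac{1755625}{196} \approx 8957.3$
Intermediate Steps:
$b{\left(W \right)} = \frac{5}{8}$ ($b{\left(W \right)} = \left(- \frac{1}{8}\right) \left(-5\right) = \frac{5}{8}$)
$q{\left(T,a \right)} = \frac{T}{7}$ ($q{\left(T,a \right)} = - \frac{\left(-1 + 0\right) T}{7} = - \frac{\left(-1\right) T}{7} = \frac{T}{7}$)
$\left(q{\left(\left(0 - 4\right) b{\left(-5 \right)},\left(-3 + J\right) \left(-3\right) \right)} + 95\right)^{2} = \left(\frac{\left(0 - 4\right) \frac{5}{8}}{7} + 95\right)^{2} = \left(\frac{\left(-4\right) \frac{5}{8}}{7} + 95\right)^{2} = \left(\frac{1}{7} \left(- \frac{5}{2}\right) + 95\right)^{2} = \left(- \frac{5}{14} + 95\right)^{2} = \left(\frac{1325}{14}\right)^{2} = \frac{1755625}{196}$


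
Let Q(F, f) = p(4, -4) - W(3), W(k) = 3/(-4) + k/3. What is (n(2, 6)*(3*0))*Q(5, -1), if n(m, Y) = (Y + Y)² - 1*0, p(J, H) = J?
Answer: 0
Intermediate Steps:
W(k) = -¾ + k/3 (W(k) = 3*(-¼) + k*(⅓) = -¾ + k/3)
Q(F, f) = 15/4 (Q(F, f) = 4 - (-¾ + (⅓)*3) = 4 - (-¾ + 1) = 4 - 1*¼ = 4 - ¼ = 15/4)
n(m, Y) = 4*Y² (n(m, Y) = (2*Y)² + 0 = 4*Y² + 0 = 4*Y²)
(n(2, 6)*(3*0))*Q(5, -1) = ((4*6²)*(3*0))*(15/4) = ((4*36)*0)*(15/4) = (144*0)*(15/4) = 0*(15/4) = 0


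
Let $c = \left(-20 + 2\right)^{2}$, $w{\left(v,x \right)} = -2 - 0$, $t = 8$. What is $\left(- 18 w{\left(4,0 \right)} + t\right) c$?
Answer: $14256$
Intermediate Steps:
$w{\left(v,x \right)} = -2$ ($w{\left(v,x \right)} = -2 + 0 = -2$)
$c = 324$ ($c = \left(-18\right)^{2} = 324$)
$\left(- 18 w{\left(4,0 \right)} + t\right) c = \left(\left(-18\right) \left(-2\right) + 8\right) 324 = \left(36 + 8\right) 324 = 44 \cdot 324 = 14256$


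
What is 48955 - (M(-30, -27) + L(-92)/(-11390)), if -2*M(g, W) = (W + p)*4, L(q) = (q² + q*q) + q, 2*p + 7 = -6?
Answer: 278425578/5695 ≈ 48890.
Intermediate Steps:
p = -13/2 (p = -7/2 + (½)*(-6) = -7/2 - 3 = -13/2 ≈ -6.5000)
L(q) = q + 2*q² (L(q) = (q² + q²) + q = 2*q² + q = q + 2*q²)
M(g, W) = 13 - 2*W (M(g, W) = -(W - 13/2)*4/2 = -(-13/2 + W)*4/2 = -(-26 + 4*W)/2 = 13 - 2*W)
48955 - (M(-30, -27) + L(-92)/(-11390)) = 48955 - ((13 - 2*(-27)) - 92*(1 + 2*(-92))/(-11390)) = 48955 - ((13 + 54) - 92*(1 - 184)*(-1/11390)) = 48955 - (67 - 92*(-183)*(-1/11390)) = 48955 - (67 + 16836*(-1/11390)) = 48955 - (67 - 8418/5695) = 48955 - 1*373147/5695 = 48955 - 373147/5695 = 278425578/5695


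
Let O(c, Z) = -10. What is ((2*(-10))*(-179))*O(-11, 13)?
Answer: -35800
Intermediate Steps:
((2*(-10))*(-179))*O(-11, 13) = ((2*(-10))*(-179))*(-10) = -20*(-179)*(-10) = 3580*(-10) = -35800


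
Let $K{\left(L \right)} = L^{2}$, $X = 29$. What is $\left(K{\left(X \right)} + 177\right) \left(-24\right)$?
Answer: $-24432$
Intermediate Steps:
$\left(K{\left(X \right)} + 177\right) \left(-24\right) = \left(29^{2} + 177\right) \left(-24\right) = \left(841 + 177\right) \left(-24\right) = 1018 \left(-24\right) = -24432$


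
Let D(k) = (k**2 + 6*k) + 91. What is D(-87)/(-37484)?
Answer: -3569/18742 ≈ -0.19043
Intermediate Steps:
D(k) = 91 + k**2 + 6*k
D(-87)/(-37484) = (91 + (-87)**2 + 6*(-87))/(-37484) = (91 + 7569 - 522)*(-1/37484) = 7138*(-1/37484) = -3569/18742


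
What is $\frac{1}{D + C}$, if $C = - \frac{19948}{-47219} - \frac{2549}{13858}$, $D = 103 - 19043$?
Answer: $- \frac{654360902}{12393439405727} \approx -5.2799 \cdot 10^{-5}$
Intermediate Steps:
$D = -18940$ ($D = 103 - 19043 = -18940$)
$C = \frac{156078153}{654360902}$ ($C = \left(-19948\right) \left(- \frac{1}{47219}\right) - \frac{2549}{13858} = \frac{19948}{47219} - \frac{2549}{13858} = \frac{156078153}{654360902} \approx 0.23852$)
$\frac{1}{D + C} = \frac{1}{-18940 + \frac{156078153}{654360902}} = \frac{1}{- \frac{12393439405727}{654360902}} = - \frac{654360902}{12393439405727}$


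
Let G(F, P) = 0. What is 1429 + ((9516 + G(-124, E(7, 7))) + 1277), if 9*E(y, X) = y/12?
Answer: 12222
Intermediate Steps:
E(y, X) = y/108 (E(y, X) = (y/12)/9 = y/108)
1429 + ((9516 + G(-124, E(7, 7))) + 1277) = 1429 + ((9516 + 0) + 1277) = 1429 + (9516 + 1277) = 1429 + 10793 = 12222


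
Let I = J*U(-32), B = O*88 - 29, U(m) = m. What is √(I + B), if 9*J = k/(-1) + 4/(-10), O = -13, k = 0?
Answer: I*√263605/15 ≈ 34.228*I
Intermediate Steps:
J = -2/45 (J = (0/(-1) + 4/(-10))/9 = (0*(-1) + 4*(-⅒))/9 = (0 - ⅖)/9 = (⅑)*(-⅖) = -2/45 ≈ -0.044444)
B = -1173 (B = -13*88 - 29 = -1144 - 29 = -1173)
I = 64/45 (I = -2/45*(-32) = 64/45 ≈ 1.4222)
√(I + B) = √(64/45 - 1173) = √(-52721/45) = I*√263605/15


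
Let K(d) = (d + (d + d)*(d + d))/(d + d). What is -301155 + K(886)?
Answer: -598765/2 ≈ -2.9938e+5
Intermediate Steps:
K(d) = (d + 4*d²)/(2*d) (K(d) = (d + (2*d)*(2*d))/((2*d)) = (d + 4*d²)*(1/(2*d)) = (d + 4*d²)/(2*d))
-301155 + K(886) = -301155 + (½ + 2*886) = -301155 + (½ + 1772) = -301155 + 3545/2 = -598765/2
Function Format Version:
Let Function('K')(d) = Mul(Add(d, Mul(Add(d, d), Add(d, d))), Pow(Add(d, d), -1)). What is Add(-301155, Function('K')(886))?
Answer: Rational(-598765, 2) ≈ -2.9938e+5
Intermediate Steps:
Function('K')(d) = Mul(Rational(1, 2), Pow(d, -1), Add(d, Mul(4, Pow(d, 2)))) (Function('K')(d) = Mul(Add(d, Mul(Mul(2, d), Mul(2, d))), Pow(Mul(2, d), -1)) = Mul(Add(d, Mul(4, Pow(d, 2))), Mul(Rational(1, 2), Pow(d, -1))) = Mul(Rational(1, 2), Pow(d, -1), Add(d, Mul(4, Pow(d, 2)))))
Add(-301155, Function('K')(886)) = Add(-301155, Add(Rational(1, 2), Mul(2, 886))) = Add(-301155, Add(Rational(1, 2), 1772)) = Add(-301155, Rational(3545, 2)) = Rational(-598765, 2)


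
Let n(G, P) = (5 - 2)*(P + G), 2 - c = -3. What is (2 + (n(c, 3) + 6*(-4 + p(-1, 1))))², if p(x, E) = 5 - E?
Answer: 676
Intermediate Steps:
c = 5 (c = 2 - 1*(-3) = 2 + 3 = 5)
n(G, P) = 3*G + 3*P (n(G, P) = 3*(G + P) = 3*G + 3*P)
(2 + (n(c, 3) + 6*(-4 + p(-1, 1))))² = (2 + ((3*5 + 3*3) + 6*(-4 + (5 - 1*1))))² = (2 + ((15 + 9) + 6*(-4 + (5 - 1))))² = (2 + (24 + 6*(-4 + 4)))² = (2 + (24 + 6*0))² = (2 + (24 + 0))² = (2 + 24)² = 26² = 676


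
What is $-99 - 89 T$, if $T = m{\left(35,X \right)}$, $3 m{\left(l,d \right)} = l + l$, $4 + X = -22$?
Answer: $- \frac{6527}{3} \approx -2175.7$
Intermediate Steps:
$X = -26$ ($X = -4 - 22 = -26$)
$m{\left(l,d \right)} = \frac{2 l}{3}$ ($m{\left(l,d \right)} = \frac{l + l}{3} = \frac{2 l}{3}$)
$T = \frac{70}{3}$ ($T = \frac{2}{3} \cdot 35 = \frac{70}{3} \approx 23.333$)
$-99 - 89 T = -99 - \frac{6230}{3} = - \frac{6527}{3}$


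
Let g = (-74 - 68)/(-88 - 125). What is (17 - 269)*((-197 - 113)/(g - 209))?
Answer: -46872/125 ≈ -374.98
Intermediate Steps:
g = 2/3 (g = -142/(-213) = -142*(-1/213) = 2/3 ≈ 0.66667)
(17 - 269)*((-197 - 113)/(g - 209)) = (17 - 269)*((-197 - 113)/(2/3 - 209)) = -(-78120)/(-625/3) = -(-78120)*(-3)/625 = -252*186/125 = -46872/125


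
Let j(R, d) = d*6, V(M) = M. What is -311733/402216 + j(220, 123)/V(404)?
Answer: 14241273/13541272 ≈ 1.0517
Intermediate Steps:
j(R, d) = 6*d
-311733/402216 + j(220, 123)/V(404) = -311733/402216 + (6*123)/404 = -311733*1/402216 + 738*(1/404) = -103911/134072 + 369/202 = 14241273/13541272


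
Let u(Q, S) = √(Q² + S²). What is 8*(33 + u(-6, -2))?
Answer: 264 + 16*√10 ≈ 314.60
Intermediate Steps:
8*(33 + u(-6, -2)) = 8*(33 + √((-6)² + (-2)²)) = 8*(33 + √(36 + 4)) = 8*(33 + √40) = 8*(33 + 2*√10) = 264 + 16*√10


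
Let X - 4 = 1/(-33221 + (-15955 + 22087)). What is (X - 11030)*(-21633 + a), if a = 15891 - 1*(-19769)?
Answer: -4189630859505/27089 ≈ -1.5466e+8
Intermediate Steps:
a = 35660 (a = 15891 + 19769 = 35660)
X = 108355/27089 (X = 4 + 1/(-33221 + (-15955 + 22087)) = 4 + 1/(-33221 + 6132) = 4 + 1/(-27089) = 4 - 1/27089 = 108355/27089 ≈ 4.0000)
(X - 11030)*(-21633 + a) = (108355/27089 - 11030)*(-21633 + 35660) = -298683315/27089*14027 = -4189630859505/27089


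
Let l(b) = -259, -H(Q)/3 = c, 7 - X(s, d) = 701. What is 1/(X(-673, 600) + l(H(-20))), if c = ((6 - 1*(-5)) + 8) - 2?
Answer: -1/953 ≈ -0.0010493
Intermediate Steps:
c = 17 (c = ((6 + 5) + 8) - 2 = (11 + 8) - 2 = 19 - 2 = 17)
X(s, d) = -694 (X(s, d) = 7 - 1*701 = 7 - 701 = -694)
H(Q) = -51 (H(Q) = -3*17 = -51)
1/(X(-673, 600) + l(H(-20))) = 1/(-694 - 259) = 1/(-953) = -1/953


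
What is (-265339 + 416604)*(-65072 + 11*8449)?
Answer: 4215301755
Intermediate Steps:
(-265339 + 416604)*(-65072 + 11*8449) = 151265*(-65072 + 92939) = 151265*27867 = 4215301755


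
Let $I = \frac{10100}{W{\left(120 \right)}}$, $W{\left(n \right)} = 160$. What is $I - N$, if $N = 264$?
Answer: $- \frac{1607}{8} \approx -200.88$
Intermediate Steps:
$I = \frac{505}{8}$ ($I = \frac{10100}{160} = 10100 \cdot \frac{1}{160} = \frac{505}{8} \approx 63.125$)
$I - N = \frac{505}{8} - 264 = - \frac{1607}{8}$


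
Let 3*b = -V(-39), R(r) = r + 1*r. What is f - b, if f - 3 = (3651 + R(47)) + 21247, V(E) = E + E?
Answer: 24969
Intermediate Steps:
V(E) = 2*E
R(r) = 2*r (R(r) = r + r = 2*r)
b = 26 (b = (-2*(-39))/3 = (-1*(-78))/3 = (1/3)*78 = 26)
f = 24995 (f = 3 + ((3651 + 2*47) + 21247) = 3 + ((3651 + 94) + 21247) = 3 + (3745 + 21247) = 3 + 24992 = 24995)
f - b = 24995 - 1*26 = 24995 - 26 = 24969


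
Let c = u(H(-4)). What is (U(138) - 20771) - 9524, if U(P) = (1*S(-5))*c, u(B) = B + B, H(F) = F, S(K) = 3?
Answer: -30319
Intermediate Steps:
u(B) = 2*B
c = -8 (c = 2*(-4) = -8)
U(P) = -24 (U(P) = (1*3)*(-8) = 3*(-8) = -24)
(U(138) - 20771) - 9524 = (-24 - 20771) - 9524 = -20795 - 9524 = -30319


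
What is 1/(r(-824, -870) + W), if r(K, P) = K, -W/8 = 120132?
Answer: -1/961880 ≈ -1.0396e-6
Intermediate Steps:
W = -961056 (W = -8*120132 = -961056)
1/(r(-824, -870) + W) = 1/(-824 - 961056) = 1/(-961880) = -1/961880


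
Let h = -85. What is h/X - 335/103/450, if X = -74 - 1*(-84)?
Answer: -39431/4635 ≈ -8.5072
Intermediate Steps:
X = 10 (X = -74 + 84 = 10)
h/X - 335/103/450 = -85/10 - 335/103/450 = -85*⅒ - 335*1/103*(1/450) = -17/2 - 335/103*1/450 = -17/2 - 67/9270 = -39431/4635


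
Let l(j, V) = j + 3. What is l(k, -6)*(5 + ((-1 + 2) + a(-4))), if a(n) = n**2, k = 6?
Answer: 198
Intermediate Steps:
l(j, V) = 3 + j
l(k, -6)*(5 + ((-1 + 2) + a(-4))) = (3 + 6)*(5 + ((-1 + 2) + (-4)**2)) = 9*(5 + (1 + 16)) = 9*(5 + 17) = 9*22 = 198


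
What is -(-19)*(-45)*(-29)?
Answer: 24795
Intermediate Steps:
-(-19)*(-45)*(-29) = -19*45*(-29) = -855*(-29) = 24795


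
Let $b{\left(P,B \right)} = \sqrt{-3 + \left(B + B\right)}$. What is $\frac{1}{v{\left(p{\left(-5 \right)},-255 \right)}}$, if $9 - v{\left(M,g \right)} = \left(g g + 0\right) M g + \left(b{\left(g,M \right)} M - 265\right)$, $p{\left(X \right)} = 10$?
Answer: $\frac{41453506}{6873572638767719} + \frac{5 \sqrt{17}}{13747145277535438} \approx 6.0309 \cdot 10^{-9}$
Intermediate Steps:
$b{\left(P,B \right)} = \sqrt{-3 + 2 B}$
$v{\left(M,g \right)} = 274 - M g^{3} - M \sqrt{-3 + 2 M}$ ($v{\left(M,g \right)} = 9 - \left(\left(g g + 0\right) M g + \left(\sqrt{-3 + 2 M} M - 265\right)\right) = 9 - \left(\left(g^{2} + 0\right) M g + \left(M \sqrt{-3 + 2 M} - 265\right)\right) = 9 - \left(g^{2} M g + \left(-265 + M \sqrt{-3 + 2 M}\right)\right) = 9 - \left(M g^{2} g + \left(-265 + M \sqrt{-3 + 2 M}\right)\right) = 9 - \left(M g^{3} + \left(-265 + M \sqrt{-3 + 2 M}\right)\right) = 9 - \left(-265 + M g^{3} + M \sqrt{-3 + 2 M}\right) = 274 - M g^{3} - M \sqrt{-3 + 2 M}$)
$\frac{1}{v{\left(p{\left(-5 \right)},-255 \right)}} = \frac{1}{274 - 10 \left(-255\right)^{3} - 10 \sqrt{-3 + 2 \cdot 10}} = \frac{1}{274 - 10 \left(-16581375\right) - 10 \sqrt{-3 + 20}} = \frac{1}{274 + 165813750 - 10 \sqrt{17}} = \frac{1}{165814024 - 10 \sqrt{17}}$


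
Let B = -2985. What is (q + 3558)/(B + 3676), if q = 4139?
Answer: 7697/691 ≈ 11.139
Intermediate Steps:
(q + 3558)/(B + 3676) = (4139 + 3558)/(-2985 + 3676) = 7697/691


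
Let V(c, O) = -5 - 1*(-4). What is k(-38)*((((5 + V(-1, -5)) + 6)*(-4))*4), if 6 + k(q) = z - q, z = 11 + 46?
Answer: -14240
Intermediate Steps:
V(c, O) = -1 (V(c, O) = -5 + 4 = -1)
z = 57
k(q) = 51 - q (k(q) = -6 + (57 - q) = 51 - q)
k(-38)*((((5 + V(-1, -5)) + 6)*(-4))*4) = (51 - 1*(-38))*((((5 - 1) + 6)*(-4))*4) = (51 + 38)*(((4 + 6)*(-4))*4) = 89*((10*(-4))*4) = 89*(-40*4) = 89*(-160) = -14240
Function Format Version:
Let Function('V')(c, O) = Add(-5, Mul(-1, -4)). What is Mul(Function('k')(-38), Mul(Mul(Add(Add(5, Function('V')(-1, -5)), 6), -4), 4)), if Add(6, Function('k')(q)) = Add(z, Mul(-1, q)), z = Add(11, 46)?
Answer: -14240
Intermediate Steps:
Function('V')(c, O) = -1 (Function('V')(c, O) = Add(-5, 4) = -1)
z = 57
Function('k')(q) = Add(51, Mul(-1, q)) (Function('k')(q) = Add(-6, Add(57, Mul(-1, q))) = Add(51, Mul(-1, q)))
Mul(Function('k')(-38), Mul(Mul(Add(Add(5, Function('V')(-1, -5)), 6), -4), 4)) = Mul(Add(51, Mul(-1, -38)), Mul(Mul(Add(Add(5, -1), 6), -4), 4)) = Mul(Add(51, 38), Mul(Mul(Add(4, 6), -4), 4)) = Mul(89, Mul(Mul(10, -4), 4)) = Mul(89, Mul(-40, 4)) = Mul(89, -160) = -14240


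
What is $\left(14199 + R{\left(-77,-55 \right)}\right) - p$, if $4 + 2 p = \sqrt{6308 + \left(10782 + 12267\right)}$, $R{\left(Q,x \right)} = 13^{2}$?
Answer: $14370 - \frac{\sqrt{29357}}{2} \approx 14284.0$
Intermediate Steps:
$R{\left(Q,x \right)} = 169$
$p = -2 + \frac{\sqrt{29357}}{2}$ ($p = -2 + \frac{\sqrt{6308 + \left(10782 + 12267\right)}}{2} = -2 + \frac{\sqrt{6308 + 23049}}{2} = -2 + \frac{\sqrt{29357}}{2} \approx 83.669$)
$\left(14199 + R{\left(-77,-55 \right)}\right) - p = \left(14199 + 169\right) - \left(-2 + \frac{\sqrt{29357}}{2}\right) = 14368 + \left(2 - \frac{\sqrt{29357}}{2}\right) = 14370 - \frac{\sqrt{29357}}{2}$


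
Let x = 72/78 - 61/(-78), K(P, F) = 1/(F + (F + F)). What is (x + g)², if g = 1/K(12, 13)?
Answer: 10080625/6084 ≈ 1656.9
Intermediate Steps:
K(P, F) = 1/(3*F) (K(P, F) = 1/(F + 2*F) = 1/(3*F))
x = 133/78 (x = 72*(1/78) - 61*(-1/78) = 12/13 + 61/78 = 133/78 ≈ 1.7051)
g = 39 (g = 1/((⅓)/13) = 1/((⅓)*(1/13)) = 1/(1/39) = 39)
(x + g)² = (133/78 + 39)² = (3175/78)² = 10080625/6084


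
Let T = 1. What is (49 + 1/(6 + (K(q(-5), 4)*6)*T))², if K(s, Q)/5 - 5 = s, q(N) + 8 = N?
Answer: 131446225/54756 ≈ 2400.6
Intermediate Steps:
q(N) = -8 + N
K(s, Q) = 25 + 5*s
(49 + 1/(6 + (K(q(-5), 4)*6)*T))² = (49 + 1/(6 + ((25 + 5*(-8 - 5))*6)*1))² = (49 + 1/(6 + ((25 + 5*(-13))*6)*1))² = (49 + 1/(6 + ((25 - 65)*6)*1))² = (49 + 1/(6 - 40*6*1))² = (49 + 1/(6 - 240*1))² = (49 + 1/(6 - 240))² = (49 + 1/(-234))² = (49 - 1/234)² = (11465/234)² = 131446225/54756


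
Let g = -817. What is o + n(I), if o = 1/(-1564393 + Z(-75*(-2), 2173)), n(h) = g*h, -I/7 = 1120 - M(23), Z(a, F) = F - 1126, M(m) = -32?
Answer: 10299773691647/1563346 ≈ 6.5883e+6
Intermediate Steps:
Z(a, F) = -1126 + F
I = -8064 (I = -7*(1120 - 1*(-32)) = -7*(1120 + 32) = -7*1152 = -8064)
n(h) = -817*h
o = -1/1563346 (o = 1/(-1564393 + (-1126 + 2173)) = 1/(-1564393 + 1047) = 1/(-1563346) = -1/1563346 ≈ -6.3965e-7)
o + n(I) = -1/1563346 - 817*(-8064) = -1/1563346 + 6588288 = 10299773691647/1563346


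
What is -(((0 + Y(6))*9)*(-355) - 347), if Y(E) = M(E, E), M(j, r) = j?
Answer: 19517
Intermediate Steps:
Y(E) = E
-(((0 + Y(6))*9)*(-355) - 347) = -(((0 + 6)*9)*(-355) - 347) = -((6*9)*(-355) - 347) = -(54*(-355) - 347) = -(-19170 - 347) = -1*(-19517) = 19517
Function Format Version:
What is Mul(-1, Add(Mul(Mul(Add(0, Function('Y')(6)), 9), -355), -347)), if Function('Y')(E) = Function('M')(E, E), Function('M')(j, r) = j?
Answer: 19517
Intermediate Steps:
Function('Y')(E) = E
Mul(-1, Add(Mul(Mul(Add(0, Function('Y')(6)), 9), -355), -347)) = Mul(-1, Add(Mul(Mul(Add(0, 6), 9), -355), -347)) = Mul(-1, Add(Mul(Mul(6, 9), -355), -347)) = Mul(-1, Add(Mul(54, -355), -347)) = Mul(-1, Add(-19170, -347)) = Mul(-1, -19517) = 19517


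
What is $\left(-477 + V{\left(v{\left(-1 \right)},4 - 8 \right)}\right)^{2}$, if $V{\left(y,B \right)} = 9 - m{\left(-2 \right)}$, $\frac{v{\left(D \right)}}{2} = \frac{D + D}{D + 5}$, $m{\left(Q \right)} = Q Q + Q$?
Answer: $220900$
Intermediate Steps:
$m{\left(Q \right)} = Q + Q^{2}$ ($m{\left(Q \right)} = Q^{2} + Q = Q + Q^{2}$)
$v{\left(D \right)} = \frac{4 D}{5 + D}$ ($v{\left(D \right)} = 2 \frac{D + D}{D + 5} = 2 \frac{2 D}{5 + D} = \frac{4 D}{5 + D}$)
$V{\left(y,B \right)} = 7$ ($V{\left(y,B \right)} = 9 - - 2 \left(1 - 2\right) = 9 - \left(-2\right) \left(-1\right) = 9 - 2 = 7$)
$\left(-477 + V{\left(v{\left(-1 \right)},4 - 8 \right)}\right)^{2} = \left(-477 + 7\right)^{2} = \left(-470\right)^{2} = 220900$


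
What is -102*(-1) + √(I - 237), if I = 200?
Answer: 102 + I*√37 ≈ 102.0 + 6.0828*I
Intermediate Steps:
-102*(-1) + √(I - 237) = -102*(-1) + √(200 - 237) = 102 + √(-37) = 102 + I*√37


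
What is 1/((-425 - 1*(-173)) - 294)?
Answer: -1/546 ≈ -0.0018315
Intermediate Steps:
1/((-425 - 1*(-173)) - 294) = 1/((-425 + 173) - 294) = 1/(-252 - 294) = 1/(-546) = -1/546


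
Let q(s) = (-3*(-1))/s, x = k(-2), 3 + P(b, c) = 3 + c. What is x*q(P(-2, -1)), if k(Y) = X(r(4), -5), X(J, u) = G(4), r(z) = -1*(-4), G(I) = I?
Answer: -12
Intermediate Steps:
r(z) = 4
P(b, c) = c (P(b, c) = -3 + (3 + c) = c)
X(J, u) = 4
k(Y) = 4
x = 4
q(s) = 3/s
x*q(P(-2, -1)) = 4*(3/(-1)) = 4*(3*(-1)) = 4*(-3) = -12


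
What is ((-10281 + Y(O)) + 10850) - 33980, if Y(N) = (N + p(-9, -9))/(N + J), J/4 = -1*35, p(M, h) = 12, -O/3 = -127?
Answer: -8051658/241 ≈ -33409.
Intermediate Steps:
O = 381 (O = -3*(-127) = 381)
J = -140 (J = 4*(-1*35) = 4*(-35) = -140)
Y(N) = (12 + N)/(-140 + N) (Y(N) = (N + 12)/(N - 140) = (12 + N)/(-140 + N))
((-10281 + Y(O)) + 10850) - 33980 = ((-10281 + (12 + 381)/(-140 + 381)) + 10850) - 33980 = ((-10281 + 393/241) + 10850) - 33980 = (-2477328/241 + 10850) - 33980 = 137522/241 - 33980 = -8051658/241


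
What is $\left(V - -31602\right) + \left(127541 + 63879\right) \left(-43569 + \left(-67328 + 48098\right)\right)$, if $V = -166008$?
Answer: $-12021118986$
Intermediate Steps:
$\left(V - -31602\right) + \left(127541 + 63879\right) \left(-43569 + \left(-67328 + 48098\right)\right) = \left(-166008 - -31602\right) + \left(127541 + 63879\right) \left(-43569 + \left(-67328 + 48098\right)\right) = \left(-166008 + 31602\right) + 191420 \left(-43569 - 19230\right) = -134406 + 191420 \left(-62799\right) = -134406 - 12020984580 = -12021118986$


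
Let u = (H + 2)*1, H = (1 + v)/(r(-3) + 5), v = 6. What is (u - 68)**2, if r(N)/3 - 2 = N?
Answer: 15625/4 ≈ 3906.3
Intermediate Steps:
r(N) = 6 + 3*N
H = 7/2 (H = (1 + 6)/((6 + 3*(-3)) + 5) = 7/((6 - 9) + 5) = 7/(-3 + 5) = 7/2 ≈ 3.5000)
u = 11/2 (u = (7/2 + 2)*1 = (11/2)*1 = 11/2 ≈ 5.5000)
(u - 68)**2 = (11/2 - 68)**2 = (-125/2)**2 = 15625/4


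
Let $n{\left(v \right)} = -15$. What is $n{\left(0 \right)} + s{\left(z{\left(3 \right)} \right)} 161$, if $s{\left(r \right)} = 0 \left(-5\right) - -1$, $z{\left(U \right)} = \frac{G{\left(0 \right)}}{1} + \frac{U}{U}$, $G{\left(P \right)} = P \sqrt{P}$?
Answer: $146$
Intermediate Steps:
$G{\left(P \right)} = P^{\frac{3}{2}}$
$z{\left(U \right)} = 1$ ($z{\left(U \right)} = \frac{0^{\frac{3}{2}}}{1} + \frac{U}{U} = 0 \cdot 1 + 1 = 0 + 1 = 1$)
$s{\left(r \right)} = 1$ ($s{\left(r \right)} = 0 + 1 = 1$)
$n{\left(0 \right)} + s{\left(z{\left(3 \right)} \right)} 161 = -15 + 1 \cdot 161 = -15 + 161 = 146$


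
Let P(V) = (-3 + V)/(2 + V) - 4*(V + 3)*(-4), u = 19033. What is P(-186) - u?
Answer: -4040635/184 ≈ -21960.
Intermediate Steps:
P(V) = 48 + 16*V + (-3 + V)/(2 + V) (P(V) = (-3 + V)/(2 + V) - 4*(3 + V)*(-4) = (-3 + V)/(2 + V) + (-12 - 4*V)*(-4) = (-3 + V)/(2 + V) + (48 + 16*V) = 48 + 16*V + (-3 + V)/(2 + V))
P(-186) - u = (93 + 16*(-186)**2 + 81*(-186))/(2 - 186) - 1*19033 = (93 + 16*34596 - 15066)/(-184) - 19033 = -(93 + 553536 - 15066)/184 - 19033 = -1/184*538563 - 19033 = -538563/184 - 19033 = -4040635/184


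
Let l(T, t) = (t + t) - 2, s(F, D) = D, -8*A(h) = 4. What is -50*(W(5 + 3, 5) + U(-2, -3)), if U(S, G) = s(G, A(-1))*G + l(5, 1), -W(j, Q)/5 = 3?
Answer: 675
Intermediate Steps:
A(h) = -½ (A(h) = -⅛*4 = -½)
W(j, Q) = -15 (W(j, Q) = -5*3 = -15)
l(T, t) = -2 + 2*t (l(T, t) = 2*t - 2 = -2 + 2*t)
U(S, G) = -G/2 (U(S, G) = -G/2 + (-2 + 2*1) = -G/2 + (-2 + 2) = -G/2 + 0 = -G/2)
-50*(W(5 + 3, 5) + U(-2, -3)) = -50*(-15 - ½*(-3)) = -50*(-15 + 3/2) = -50*(-27/2) = 675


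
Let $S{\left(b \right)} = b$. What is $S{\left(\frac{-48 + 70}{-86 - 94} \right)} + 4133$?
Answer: $\frac{371959}{90} \approx 4132.9$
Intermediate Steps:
$S{\left(\frac{-48 + 70}{-86 - 94} \right)} + 4133 = \frac{-48 + 70}{-86 - 94} + 4133 = \frac{22}{-180} + 4133 = 22 \left(- \frac{1}{180}\right) + 4133 = - \frac{11}{90} + 4133 = \frac{371959}{90}$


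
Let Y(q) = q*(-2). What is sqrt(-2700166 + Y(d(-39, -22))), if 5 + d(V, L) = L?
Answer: 4*I*sqrt(168757) ≈ 1643.2*I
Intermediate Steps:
d(V, L) = -5 + L
Y(q) = -2*q
sqrt(-2700166 + Y(d(-39, -22))) = sqrt(-2700166 - 2*(-5 - 22)) = sqrt(-2700166 - 2*(-27)) = sqrt(-2700166 + 54) = sqrt(-2700112) = 4*I*sqrt(168757)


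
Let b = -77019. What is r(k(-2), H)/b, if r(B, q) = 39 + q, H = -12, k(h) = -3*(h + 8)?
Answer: -9/25673 ≈ -0.00035056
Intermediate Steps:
k(h) = -24 - 3*h (k(h) = -3*(8 + h) = -24 - 3*h)
r(k(-2), H)/b = (39 - 12)/(-77019) = 27*(-1/77019) = -9/25673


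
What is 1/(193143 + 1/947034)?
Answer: 947034/182912987863 ≈ 5.1775e-6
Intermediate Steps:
1/(193143 + 1/947034) = 1/(182912987863/947034) = 947034/182912987863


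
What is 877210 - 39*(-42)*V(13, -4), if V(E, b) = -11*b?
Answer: 949282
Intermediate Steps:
877210 - 39*(-42)*V(13, -4) = 877210 - 39*(-42)*(-11*(-4)) = 877210 - (-1638)*44 = 877210 - 1*(-72072) = 877210 + 72072 = 949282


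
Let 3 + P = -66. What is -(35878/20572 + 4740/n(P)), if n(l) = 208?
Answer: -6560869/267436 ≈ -24.532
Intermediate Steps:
P = -69 (P = -3 - 66 = -69)
-(35878/20572 + 4740/n(P)) = -(35878/20572 + 4740/208) = -(35878*(1/20572) + 4740*(1/208)) = -(17939/10286 + 1185/52) = -1*6560869/267436 = -6560869/267436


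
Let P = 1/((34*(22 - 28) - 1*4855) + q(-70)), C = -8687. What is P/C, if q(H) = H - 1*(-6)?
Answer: 1/44503501 ≈ 2.2470e-8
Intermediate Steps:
q(H) = 6 + H (q(H) = H + 6 = 6 + H)
P = -1/5123 (P = 1/((34*(22 - 28) - 1*4855) + (6 - 70)) = 1/((34*(-6) - 4855) - 64) = 1/((-204 - 4855) - 64) = 1/(-5059 - 64) = 1/(-5123) = -1/5123 ≈ -0.00019520)
P/C = -1/5123/(-8687) = -1/5123*(-1/8687) = 1/44503501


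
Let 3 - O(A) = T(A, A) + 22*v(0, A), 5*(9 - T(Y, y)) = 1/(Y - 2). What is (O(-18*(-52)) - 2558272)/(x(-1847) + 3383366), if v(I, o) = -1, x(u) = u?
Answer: -11947055519/15791693730 ≈ -0.75654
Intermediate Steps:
T(Y, y) = 9 - 1/(5*(-2 + Y)) (T(Y, y) = 9 - 1/(5*(Y - 2)) = 9 - 1/(5*(-2 + Y)))
O(A) = 25 - (-91 + 45*A)/(5*(-2 + A)) (O(A) = 3 - ((-91 + 45*A)/(5*(-2 + A)) + 22*(-1)) = 3 - ((-91 + 45*A)/(5*(-2 + A)) - 22) = 3 - (-22 + (-91 + 45*A)/(5*(-2 + A))) = 3 + (22 - (-91 + 45*A)/(5*(-2 + A))) = 25 - (-91 + 45*A)/(5*(-2 + A)))
(O(-18*(-52)) - 2558272)/(x(-1847) + 3383366) = ((-159 + 80*(-18*(-52)))/(5*(-2 - 18*(-52))) - 2558272)/(-1847 + 3383366) = ((-159 + 80*936)/(5*(-2 + 936)) - 2558272)/3381519 = ((1/5)*(-159 + 74880)/934 - 2558272)*(1/3381519) = ((1/5)*(1/934)*74721 - 2558272)*(1/3381519) = (74721/4670 - 2558272)*(1/3381519) = -11947055519/4670*1/3381519 = -11947055519/15791693730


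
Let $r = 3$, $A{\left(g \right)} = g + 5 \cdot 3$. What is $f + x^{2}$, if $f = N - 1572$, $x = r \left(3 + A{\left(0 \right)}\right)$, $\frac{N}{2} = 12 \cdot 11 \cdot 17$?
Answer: $5832$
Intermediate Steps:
$N = 4488$ ($N = 2 \cdot 12 \cdot 11 \cdot 17 = 2 \cdot 132 \cdot 17 = 2 \cdot 2244 = 4488$)
$A{\left(g \right)} = 15 + g$ ($A{\left(g \right)} = g + 15 = 15 + g$)
$x = 54$ ($x = 3 \left(3 + \left(15 + 0\right)\right) = 3 \left(3 + 15\right) = 3 \cdot 18 = 54$)
$f = 2916$ ($f = 4488 - 1572 = 2916$)
$f + x^{2} = 2916 + 54^{2} = 2916 + 2916 = 5832$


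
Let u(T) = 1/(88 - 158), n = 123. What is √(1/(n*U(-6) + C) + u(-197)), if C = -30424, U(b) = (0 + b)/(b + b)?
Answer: I*√8448062/24290 ≈ 0.11966*I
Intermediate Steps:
u(T) = -1/70 (u(T) = 1/(-70) = -1/70)
U(b) = ½ (U(b) = b/((2*b)) = b*(1/(2*b)) = ½)
√(1/(n*U(-6) + C) + u(-197)) = √(1/(123*(½) - 30424) - 1/70) = √(1/(123/2 - 30424) - 1/70) = √(1/(-60725/2) - 1/70) = √(-2/60725 - 1/70) = √(-1739/121450) = I*√8448062/24290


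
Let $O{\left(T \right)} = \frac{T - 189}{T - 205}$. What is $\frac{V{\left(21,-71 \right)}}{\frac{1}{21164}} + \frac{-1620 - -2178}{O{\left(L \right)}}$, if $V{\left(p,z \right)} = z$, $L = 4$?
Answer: $- \frac{277876982}{185} \approx -1.502 \cdot 10^{6}$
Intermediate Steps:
$O{\left(T \right)} = \frac{-189 + T}{-205 + T}$
$\frac{V{\left(21,-71 \right)}}{\frac{1}{21164}} + \frac{-1620 - -2178}{O{\left(L \right)}} = - \frac{71}{\frac{1}{21164}} + \frac{-1620 - -2178}{\frac{1}{-205 + 4} \left(-189 + 4\right)} = - 71 \frac{1}{\frac{1}{21164}} + \frac{-1620 + 2178}{\frac{1}{-201} \left(-185\right)} = \left(-71\right) 21164 + \frac{558}{\left(- \frac{1}{201}\right) \left(-185\right)} = -1502644 + \frac{558}{\frac{185}{201}} = -1502644 + 558 \cdot \frac{201}{185} = -1502644 + \frac{112158}{185} = - \frac{277876982}{185}$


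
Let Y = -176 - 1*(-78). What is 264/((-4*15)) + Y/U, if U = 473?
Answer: -10896/2365 ≈ -4.6072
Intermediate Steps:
Y = -98 (Y = -176 + 78 = -98)
264/((-4*15)) + Y/U = 264/((-4*15)) - 98/473 = 264/(-60) - 98*1/473 = 264*(-1/60) - 98/473 = -22/5 - 98/473 = -10896/2365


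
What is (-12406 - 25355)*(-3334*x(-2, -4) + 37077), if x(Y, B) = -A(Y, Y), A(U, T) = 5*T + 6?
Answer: -896483901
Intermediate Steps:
A(U, T) = 6 + 5*T
x(Y, B) = -6 - 5*Y (x(Y, B) = -(6 + 5*Y) = -6 - 5*Y)
(-12406 - 25355)*(-3334*x(-2, -4) + 37077) = (-12406 - 25355)*(-3334*(-6 - 5*(-2)) + 37077) = -37761*(-3334*(-6 + 10) + 37077) = -37761*(-3334*4 + 37077) = -37761*(-13336 + 37077) = -37761*23741 = -896483901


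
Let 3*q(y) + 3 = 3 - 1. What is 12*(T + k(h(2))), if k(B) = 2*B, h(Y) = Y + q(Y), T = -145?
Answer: -1700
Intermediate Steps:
q(y) = -⅓ (q(y) = -1 + (3 - 1)/3 = -1 + (⅓)*2 = -1 + ⅔ = -⅓)
h(Y) = -⅓ + Y (h(Y) = Y - ⅓ = -⅓ + Y)
12*(T + k(h(2))) = 12*(-145 + 2*(-⅓ + 2)) = 12*(-145 + 2*(5/3)) = 12*(-145 + 10/3) = 12*(-425/3) = -1700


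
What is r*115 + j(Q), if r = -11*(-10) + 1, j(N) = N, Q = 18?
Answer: 12783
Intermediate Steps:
r = 111 (r = 110 + 1 = 111)
r*115 + j(Q) = 111*115 + 18 = 12765 + 18 = 12783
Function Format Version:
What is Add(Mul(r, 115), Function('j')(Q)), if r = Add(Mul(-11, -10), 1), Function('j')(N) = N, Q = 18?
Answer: 12783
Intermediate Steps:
r = 111 (r = Add(110, 1) = 111)
Add(Mul(r, 115), Function('j')(Q)) = Add(Mul(111, 115), 18) = Add(12765, 18) = 12783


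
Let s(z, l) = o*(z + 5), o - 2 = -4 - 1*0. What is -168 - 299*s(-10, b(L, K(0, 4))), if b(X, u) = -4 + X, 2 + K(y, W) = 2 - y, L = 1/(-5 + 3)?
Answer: -3158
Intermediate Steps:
o = -2 (o = 2 + (-4 - 1*0) = 2 + (-4 + 0) = 2 - 4 = -2)
L = -1/2 (L = 1/(-2) = -1/2 ≈ -0.50000)
K(y, W) = -y (K(y, W) = -2 + (2 - y) = -y)
s(z, l) = -10 - 2*z (s(z, l) = -2*(z + 5) = -2*(5 + z) = -10 - 2*z)
-168 - 299*s(-10, b(L, K(0, 4))) = -168 - 299*(-10 - 2*(-10)) = -168 - 299*(-10 + 20) = -168 - 299*10 = -168 - 2990 = -3158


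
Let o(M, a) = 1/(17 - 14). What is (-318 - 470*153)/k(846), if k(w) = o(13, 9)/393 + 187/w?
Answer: -2668246776/8197 ≈ -3.2552e+5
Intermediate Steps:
o(M, a) = ⅓ (o(M, a) = 1/3 = ⅓)
k(w) = 1/1179 + 187/w (k(w) = (⅓)/393 + 187/w = (⅓)*(1/393) + 187/w = 1/1179 + 187/w)
(-318 - 470*153)/k(846) = (-318 - 470*153)/(((1/1179)*(220473 + 846)/846)) = (-318 - 71910)/(((1/1179)*(1/846)*221319)) = -72228/8197/36942 = -72228*36942/8197 = -2668246776/8197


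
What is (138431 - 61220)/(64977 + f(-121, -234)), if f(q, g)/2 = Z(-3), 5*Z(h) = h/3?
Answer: 1035/871 ≈ 1.1883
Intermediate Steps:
Z(h) = h/15 (Z(h) = (h/3)/5 = h/15)
f(q, g) = -2/5 (f(q, g) = 2*((1/15)*(-3)) = 2*(-1/5) = -2/5)
(138431 - 61220)/(64977 + f(-121, -234)) = (138431 - 61220)/(64977 - 2/5) = 77211/(324883/5) = 77211*(5/324883) = 1035/871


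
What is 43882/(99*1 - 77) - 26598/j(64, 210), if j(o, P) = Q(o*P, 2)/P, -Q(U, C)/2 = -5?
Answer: -6122197/11 ≈ -5.5656e+5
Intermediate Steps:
Q(U, C) = 10 (Q(U, C) = -2*(-5) = 10)
j(o, P) = 10/P
43882/(99*1 - 77) - 26598/j(64, 210) = 43882/(99*1 - 77) - 26598/(10/210) = 43882/(99 - 77) - 26598/(10*(1/210)) = 43882/22 - 26598/1/21 = 43882*(1/22) - 26598*21 = 21941/11 - 558558 = -6122197/11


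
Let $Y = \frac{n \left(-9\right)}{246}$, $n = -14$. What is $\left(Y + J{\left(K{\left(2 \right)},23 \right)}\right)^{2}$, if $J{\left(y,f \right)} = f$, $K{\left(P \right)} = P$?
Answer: $\frac{929296}{1681} \approx 552.82$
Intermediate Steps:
$Y = \frac{21}{41}$ ($Y = \frac{\left(-14\right) \left(-9\right)}{246} = 126 \cdot \frac{1}{246} = \frac{21}{41} \approx 0.5122$)
$\left(Y + J{\left(K{\left(2 \right)},23 \right)}\right)^{2} = \left(\frac{21}{41} + 23\right)^{2} = \left(\frac{964}{41}\right)^{2} = \frac{929296}{1681}$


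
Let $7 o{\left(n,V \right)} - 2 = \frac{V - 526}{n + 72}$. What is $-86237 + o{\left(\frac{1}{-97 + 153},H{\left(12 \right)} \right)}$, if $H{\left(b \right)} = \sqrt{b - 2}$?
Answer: $- \frac{2434578137}{28231} + \frac{8 \sqrt{10}}{4033} \approx -86238.0$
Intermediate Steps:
$H{\left(b \right)} = \sqrt{-2 + b}$
$o{\left(n,V \right)} = \frac{2}{7} + \frac{-526 + V}{7 \left(72 + n\right)}$ ($o{\left(n,V \right)} = \frac{2}{7} + \frac{\left(V - 526\right) \frac{1}{n + 72}}{7} = \frac{2}{7} + \frac{\left(-526 + V\right) \frac{1}{72 + n}}{7} = \frac{2}{7} + \frac{\frac{1}{72 + n} \left(-526 + V\right)}{7} = \frac{2}{7} + \frac{-526 + V}{7 \left(72 + n\right)}$)
$-86237 + o{\left(\frac{1}{-97 + 153},H{\left(12 \right)} \right)} = -86237 + \frac{-382 + \sqrt{-2 + 12} + \frac{2}{-97 + 153}}{7 \left(72 + \frac{1}{-97 + 153}\right)} = -86237 + \frac{-382 + \sqrt{10} + \frac{2}{56}}{7 \left(72 + \frac{1}{56}\right)} = -86237 + \frac{-382 + \sqrt{10} + 2 \cdot \frac{1}{56}}{7 \left(72 + \frac{1}{56}\right)} = -86237 + \frac{-382 + \sqrt{10} + \frac{1}{28}}{7 \cdot \frac{4033}{56}} = -86237 + \frac{1}{7} \cdot \frac{56}{4033} \left(- \frac{10695}{28} + \sqrt{10}\right) = -86237 - \left(\frac{21390}{28231} - \frac{8 \sqrt{10}}{4033}\right) = - \frac{2434578137}{28231} + \frac{8 \sqrt{10}}{4033}$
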